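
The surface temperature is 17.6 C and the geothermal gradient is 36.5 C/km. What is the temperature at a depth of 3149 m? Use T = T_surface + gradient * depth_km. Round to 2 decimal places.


Convert depth to km: 3149 / 1000 = 3.149 km
Temperature increase = gradient * depth_km = 36.5 * 3.149 = 114.94 C
Temperature at depth = T_surface + delta_T = 17.6 + 114.94
T = 132.54 C

132.54


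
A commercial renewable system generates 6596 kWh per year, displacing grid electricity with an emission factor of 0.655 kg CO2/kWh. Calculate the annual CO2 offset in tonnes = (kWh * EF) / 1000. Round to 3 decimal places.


CO2 offset in kg = generation * emission_factor
CO2 offset = 6596 * 0.655 = 4320.38 kg
Convert to tonnes:
  CO2 offset = 4320.38 / 1000 = 4.320 tonnes

4.320


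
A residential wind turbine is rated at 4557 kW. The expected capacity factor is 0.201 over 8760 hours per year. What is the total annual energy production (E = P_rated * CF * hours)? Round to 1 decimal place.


Annual energy = rated_kW * capacity_factor * hours_per_year
Given: P_rated = 4557 kW, CF = 0.201, hours = 8760
E = 4557 * 0.201 * 8760
E = 8023783.3 kWh

8023783.3


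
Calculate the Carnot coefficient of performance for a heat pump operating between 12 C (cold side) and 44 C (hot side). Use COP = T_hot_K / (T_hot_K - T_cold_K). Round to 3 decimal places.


Convert to Kelvin:
  T_hot = 44 + 273.15 = 317.15 K
  T_cold = 12 + 273.15 = 285.15 K
Apply Carnot COP formula:
  COP = T_hot_K / (T_hot_K - T_cold_K) = 317.15 / 32.0
  COP = 9.911

9.911


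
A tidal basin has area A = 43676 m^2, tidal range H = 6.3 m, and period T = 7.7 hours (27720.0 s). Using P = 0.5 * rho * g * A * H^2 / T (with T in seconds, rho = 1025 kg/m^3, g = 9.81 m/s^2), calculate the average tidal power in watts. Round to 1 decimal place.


Convert period to seconds: T = 7.7 * 3600 = 27720.0 s
H^2 = 6.3^2 = 39.69
P = 0.5 * rho * g * A * H^2 / T
P = 0.5 * 1025 * 9.81 * 43676 * 39.69 / 27720.0
P = 314408.0 W

314408.0


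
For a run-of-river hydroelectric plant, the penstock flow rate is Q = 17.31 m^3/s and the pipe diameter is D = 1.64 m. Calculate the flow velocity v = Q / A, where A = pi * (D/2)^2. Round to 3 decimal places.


Compute pipe cross-sectional area:
  A = pi * (D/2)^2 = pi * (1.64/2)^2 = 2.1124 m^2
Calculate velocity:
  v = Q / A = 17.31 / 2.1124
  v = 8.194 m/s

8.194


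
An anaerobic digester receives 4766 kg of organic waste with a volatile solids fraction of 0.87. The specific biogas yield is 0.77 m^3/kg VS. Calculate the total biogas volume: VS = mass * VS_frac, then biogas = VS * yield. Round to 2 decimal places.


Compute volatile solids:
  VS = mass * VS_fraction = 4766 * 0.87 = 4146.42 kg
Calculate biogas volume:
  Biogas = VS * specific_yield = 4146.42 * 0.77
  Biogas = 3192.74 m^3

3192.74


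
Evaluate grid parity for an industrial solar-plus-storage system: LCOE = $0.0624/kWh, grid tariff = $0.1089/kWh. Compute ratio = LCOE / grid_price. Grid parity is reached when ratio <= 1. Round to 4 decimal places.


Compare LCOE to grid price:
  LCOE = $0.0624/kWh, Grid price = $0.1089/kWh
  Ratio = LCOE / grid_price = 0.0624 / 0.1089 = 0.5730
  Grid parity achieved (ratio <= 1)? yes

0.5730


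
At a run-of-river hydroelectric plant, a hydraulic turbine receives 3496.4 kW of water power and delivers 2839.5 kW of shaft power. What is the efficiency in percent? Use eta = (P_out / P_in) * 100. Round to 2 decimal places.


Turbine efficiency = (output power / input power) * 100
eta = (2839.5 / 3496.4) * 100
eta = 81.21%

81.21


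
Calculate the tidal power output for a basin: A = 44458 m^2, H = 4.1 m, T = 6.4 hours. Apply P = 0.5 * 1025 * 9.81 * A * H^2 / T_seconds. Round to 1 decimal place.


Convert period to seconds: T = 6.4 * 3600 = 23040.0 s
H^2 = 4.1^2 = 16.81
P = 0.5 * rho * g * A * H^2 / T
P = 0.5 * 1025 * 9.81 * 44458 * 16.81 / 23040.0
P = 163079.0 W

163079.0


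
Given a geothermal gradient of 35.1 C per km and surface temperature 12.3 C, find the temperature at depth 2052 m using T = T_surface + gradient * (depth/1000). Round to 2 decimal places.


Convert depth to km: 2052 / 1000 = 2.052 km
Temperature increase = gradient * depth_km = 35.1 * 2.052 = 72.03 C
Temperature at depth = T_surface + delta_T = 12.3 + 72.03
T = 84.33 C

84.33


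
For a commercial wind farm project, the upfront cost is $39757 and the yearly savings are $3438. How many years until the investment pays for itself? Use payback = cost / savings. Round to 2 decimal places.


Simple payback period = initial cost / annual savings
Payback = 39757 / 3438
Payback = 11.56 years

11.56


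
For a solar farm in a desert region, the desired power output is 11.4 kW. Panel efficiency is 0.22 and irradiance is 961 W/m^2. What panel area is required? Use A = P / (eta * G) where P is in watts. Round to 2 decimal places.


Convert target power to watts: P = 11.4 * 1000 = 11400.0 W
Compute denominator: eta * G = 0.22 * 961 = 211.42
Required area A = P / (eta * G) = 11400.0 / 211.42
A = 53.92 m^2

53.92


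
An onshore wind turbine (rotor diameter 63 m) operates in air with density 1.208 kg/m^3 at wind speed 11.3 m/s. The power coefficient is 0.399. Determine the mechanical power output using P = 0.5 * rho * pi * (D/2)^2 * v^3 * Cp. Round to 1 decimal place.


Step 1 -- Compute swept area:
  A = pi * (D/2)^2 = pi * (63/2)^2 = 3117.25 m^2
Step 2 -- Apply wind power equation:
  P = 0.5 * rho * A * v^3 * Cp
  v^3 = 11.3^3 = 1442.897
  P = 0.5 * 1.208 * 3117.25 * 1442.897 * 0.399
  P = 1083967.2 W

1083967.2


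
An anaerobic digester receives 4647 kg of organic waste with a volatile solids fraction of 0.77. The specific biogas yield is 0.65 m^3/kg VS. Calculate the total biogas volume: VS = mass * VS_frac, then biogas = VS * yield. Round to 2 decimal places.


Compute volatile solids:
  VS = mass * VS_fraction = 4647 * 0.77 = 3578.19 kg
Calculate biogas volume:
  Biogas = VS * specific_yield = 3578.19 * 0.65
  Biogas = 2325.82 m^3

2325.82


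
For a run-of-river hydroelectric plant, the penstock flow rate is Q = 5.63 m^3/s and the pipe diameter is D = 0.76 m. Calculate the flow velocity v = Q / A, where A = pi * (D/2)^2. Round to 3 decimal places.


Compute pipe cross-sectional area:
  A = pi * (D/2)^2 = pi * (0.76/2)^2 = 0.4536 m^2
Calculate velocity:
  v = Q / A = 5.63 / 0.4536
  v = 12.411 m/s

12.411


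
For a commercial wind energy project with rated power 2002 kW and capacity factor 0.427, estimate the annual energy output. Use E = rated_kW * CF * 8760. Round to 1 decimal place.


Annual energy = rated_kW * capacity_factor * hours_per_year
Given: P_rated = 2002 kW, CF = 0.427, hours = 8760
E = 2002 * 0.427 * 8760
E = 7488521.0 kWh

7488521.0


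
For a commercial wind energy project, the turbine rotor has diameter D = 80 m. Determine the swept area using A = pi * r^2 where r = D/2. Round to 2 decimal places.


Compute the rotor radius:
  r = D / 2 = 80 / 2 = 40.0 m
Calculate swept area:
  A = pi * r^2 = pi * 40.0^2
  A = 5026.55 m^2

5026.55


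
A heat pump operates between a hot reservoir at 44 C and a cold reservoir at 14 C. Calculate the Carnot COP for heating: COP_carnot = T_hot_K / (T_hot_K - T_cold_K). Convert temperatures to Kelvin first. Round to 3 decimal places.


Convert to Kelvin:
  T_hot = 44 + 273.15 = 317.15 K
  T_cold = 14 + 273.15 = 287.15 K
Apply Carnot COP formula:
  COP = T_hot_K / (T_hot_K - T_cold_K) = 317.15 / 30.0
  COP = 10.572

10.572


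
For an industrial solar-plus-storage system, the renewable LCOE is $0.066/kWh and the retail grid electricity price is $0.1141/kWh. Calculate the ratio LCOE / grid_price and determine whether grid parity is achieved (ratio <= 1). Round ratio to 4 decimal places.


Compare LCOE to grid price:
  LCOE = $0.066/kWh, Grid price = $0.1141/kWh
  Ratio = LCOE / grid_price = 0.066 / 0.1141 = 0.5784
  Grid parity achieved (ratio <= 1)? yes

0.5784


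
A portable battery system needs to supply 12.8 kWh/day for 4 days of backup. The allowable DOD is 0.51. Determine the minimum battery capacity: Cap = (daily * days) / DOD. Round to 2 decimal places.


Total energy needed = daily * days = 12.8 * 4 = 51.2 kWh
Account for depth of discharge:
  Cap = total_energy / DOD = 51.2 / 0.51
  Cap = 100.39 kWh

100.39


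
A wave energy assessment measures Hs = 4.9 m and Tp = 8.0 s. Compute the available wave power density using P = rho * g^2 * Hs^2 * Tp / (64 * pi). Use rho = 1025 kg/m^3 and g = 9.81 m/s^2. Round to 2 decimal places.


Apply wave power formula:
  g^2 = 9.81^2 = 96.2361
  Hs^2 = 4.9^2 = 24.01
  Numerator = rho * g^2 * Hs^2 * Tp = 1025 * 96.2361 * 24.01 * 8.0 = 18947155.84
  Denominator = 64 * pi = 201.0619
  P = 18947155.84 / 201.0619 = 94235.42 W/m

94235.42


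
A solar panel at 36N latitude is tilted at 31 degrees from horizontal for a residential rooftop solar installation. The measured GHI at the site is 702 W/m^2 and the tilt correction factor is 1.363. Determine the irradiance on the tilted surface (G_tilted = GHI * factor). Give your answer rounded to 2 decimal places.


Identify the given values:
  GHI = 702 W/m^2, tilt correction factor = 1.363
Apply the formula G_tilted = GHI * factor:
  G_tilted = 702 * 1.363
  G_tilted = 956.83 W/m^2

956.83


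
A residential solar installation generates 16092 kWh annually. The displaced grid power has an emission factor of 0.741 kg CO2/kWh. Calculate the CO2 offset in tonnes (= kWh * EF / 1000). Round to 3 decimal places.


CO2 offset in kg = generation * emission_factor
CO2 offset = 16092 * 0.741 = 11924.17 kg
Convert to tonnes:
  CO2 offset = 11924.17 / 1000 = 11.924 tonnes

11.924


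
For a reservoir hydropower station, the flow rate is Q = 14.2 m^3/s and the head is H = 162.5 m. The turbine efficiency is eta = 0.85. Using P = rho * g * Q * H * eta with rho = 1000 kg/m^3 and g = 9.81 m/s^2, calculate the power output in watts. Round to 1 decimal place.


Apply the hydropower formula P = rho * g * Q * H * eta
rho * g = 1000 * 9.81 = 9810.0
P = 9810.0 * 14.2 * 162.5 * 0.85
P = 19241088.8 W

19241088.8


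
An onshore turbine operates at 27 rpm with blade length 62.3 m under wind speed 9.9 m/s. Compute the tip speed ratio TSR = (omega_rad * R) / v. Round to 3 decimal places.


Convert rotational speed to rad/s:
  omega = 27 * 2 * pi / 60 = 2.8274 rad/s
Compute tip speed:
  v_tip = omega * R = 2.8274 * 62.3 = 176.149 m/s
Tip speed ratio:
  TSR = v_tip / v_wind = 176.149 / 9.9 = 17.793

17.793


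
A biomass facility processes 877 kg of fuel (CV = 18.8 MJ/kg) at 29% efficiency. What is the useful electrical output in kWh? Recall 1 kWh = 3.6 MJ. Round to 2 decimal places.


Total energy = mass * CV = 877 * 18.8 = 16487.6 MJ
Useful energy = total * eta = 16487.6 * 0.29 = 4781.4 MJ
Convert to kWh: 4781.4 / 3.6
Useful energy = 1328.17 kWh

1328.17


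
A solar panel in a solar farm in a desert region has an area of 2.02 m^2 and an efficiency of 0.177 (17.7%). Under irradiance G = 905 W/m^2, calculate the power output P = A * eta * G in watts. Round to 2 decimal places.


Use the solar power formula P = A * eta * G.
Given: A = 2.02 m^2, eta = 0.177, G = 905 W/m^2
P = 2.02 * 0.177 * 905
P = 323.57 W

323.57


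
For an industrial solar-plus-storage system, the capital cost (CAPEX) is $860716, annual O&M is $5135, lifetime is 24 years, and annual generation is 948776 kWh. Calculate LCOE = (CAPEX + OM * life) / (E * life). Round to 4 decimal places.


Total cost = CAPEX + OM * lifetime = 860716 + 5135 * 24 = 860716 + 123240 = 983956
Total generation = annual * lifetime = 948776 * 24 = 22770624 kWh
LCOE = 983956 / 22770624
LCOE = 0.0432 $/kWh

0.0432


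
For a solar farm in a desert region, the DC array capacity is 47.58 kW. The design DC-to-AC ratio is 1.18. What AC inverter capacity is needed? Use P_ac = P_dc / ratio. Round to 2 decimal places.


The inverter AC capacity is determined by the DC/AC ratio.
Given: P_dc = 47.58 kW, DC/AC ratio = 1.18
P_ac = P_dc / ratio = 47.58 / 1.18
P_ac = 40.32 kW

40.32


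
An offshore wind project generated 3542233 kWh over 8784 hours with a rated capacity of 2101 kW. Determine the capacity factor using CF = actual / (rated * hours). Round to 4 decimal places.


Capacity factor = actual output / maximum possible output
Maximum possible = rated * hours = 2101 * 8784 = 18455184 kWh
CF = 3542233 / 18455184
CF = 0.1919

0.1919


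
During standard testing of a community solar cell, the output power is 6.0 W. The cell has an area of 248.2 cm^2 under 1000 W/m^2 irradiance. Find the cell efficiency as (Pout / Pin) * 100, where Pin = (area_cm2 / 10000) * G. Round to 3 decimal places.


First compute the input power:
  Pin = area_cm2 / 10000 * G = 248.2 / 10000 * 1000 = 24.82 W
Then compute efficiency:
  Efficiency = (Pout / Pin) * 100 = (6.0 / 24.82) * 100
  Efficiency = 24.174%

24.174


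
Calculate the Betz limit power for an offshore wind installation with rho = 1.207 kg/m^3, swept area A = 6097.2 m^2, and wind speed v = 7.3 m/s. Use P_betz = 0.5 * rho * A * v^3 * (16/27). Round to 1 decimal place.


The Betz coefficient Cp_max = 16/27 = 0.5926
v^3 = 7.3^3 = 389.017
P_betz = 0.5 * rho * A * v^3 * Cp_max
P_betz = 0.5 * 1.207 * 6097.2 * 389.017 * 0.5926
P_betz = 848266.9 W

848266.9


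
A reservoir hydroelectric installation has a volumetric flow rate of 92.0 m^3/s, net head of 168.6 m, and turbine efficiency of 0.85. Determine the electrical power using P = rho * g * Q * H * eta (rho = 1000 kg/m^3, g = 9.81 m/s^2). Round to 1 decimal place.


Apply the hydropower formula P = rho * g * Q * H * eta
rho * g = 1000 * 9.81 = 9810.0
P = 9810.0 * 92.0 * 168.6 * 0.85
P = 129340141.2 W

129340141.2


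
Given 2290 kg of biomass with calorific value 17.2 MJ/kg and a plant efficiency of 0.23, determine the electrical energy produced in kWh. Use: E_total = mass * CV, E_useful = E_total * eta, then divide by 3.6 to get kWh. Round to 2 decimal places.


Total energy = mass * CV = 2290 * 17.2 = 39388.0 MJ
Useful energy = total * eta = 39388.0 * 0.23 = 9059.24 MJ
Convert to kWh: 9059.24 / 3.6
Useful energy = 2516.46 kWh

2516.46


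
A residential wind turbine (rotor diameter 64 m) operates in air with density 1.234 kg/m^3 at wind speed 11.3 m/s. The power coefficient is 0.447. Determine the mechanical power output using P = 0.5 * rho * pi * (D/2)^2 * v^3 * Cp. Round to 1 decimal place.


Step 1 -- Compute swept area:
  A = pi * (D/2)^2 = pi * (64/2)^2 = 3216.99 m^2
Step 2 -- Apply wind power equation:
  P = 0.5 * rho * A * v^3 * Cp
  v^3 = 11.3^3 = 1442.897
  P = 0.5 * 1.234 * 3216.99 * 1442.897 * 0.447
  P = 1280200.1 W

1280200.1


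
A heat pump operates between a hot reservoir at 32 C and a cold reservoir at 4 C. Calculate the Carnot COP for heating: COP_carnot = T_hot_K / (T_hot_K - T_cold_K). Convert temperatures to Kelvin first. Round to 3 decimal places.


Convert to Kelvin:
  T_hot = 32 + 273.15 = 305.15 K
  T_cold = 4 + 273.15 = 277.15 K
Apply Carnot COP formula:
  COP = T_hot_K / (T_hot_K - T_cold_K) = 305.15 / 28.0
  COP = 10.898

10.898


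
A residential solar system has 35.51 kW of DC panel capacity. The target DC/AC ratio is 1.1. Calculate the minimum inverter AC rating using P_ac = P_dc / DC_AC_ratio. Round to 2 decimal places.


The inverter AC capacity is determined by the DC/AC ratio.
Given: P_dc = 35.51 kW, DC/AC ratio = 1.1
P_ac = P_dc / ratio = 35.51 / 1.1
P_ac = 32.28 kW

32.28


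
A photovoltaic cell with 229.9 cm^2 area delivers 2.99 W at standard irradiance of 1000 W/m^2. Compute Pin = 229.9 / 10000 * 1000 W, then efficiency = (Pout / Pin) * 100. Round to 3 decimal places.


First compute the input power:
  Pin = area_cm2 / 10000 * G = 229.9 / 10000 * 1000 = 22.99 W
Then compute efficiency:
  Efficiency = (Pout / Pin) * 100 = (2.99 / 22.99) * 100
  Efficiency = 13.006%

13.006


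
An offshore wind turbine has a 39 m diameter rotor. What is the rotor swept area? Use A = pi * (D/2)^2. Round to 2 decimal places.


Compute the rotor radius:
  r = D / 2 = 39 / 2 = 19.5 m
Calculate swept area:
  A = pi * r^2 = pi * 19.5^2
  A = 1194.59 m^2

1194.59


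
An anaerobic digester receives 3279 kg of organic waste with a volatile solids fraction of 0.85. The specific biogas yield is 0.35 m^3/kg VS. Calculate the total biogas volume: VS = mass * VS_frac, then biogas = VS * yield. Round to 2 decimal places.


Compute volatile solids:
  VS = mass * VS_fraction = 3279 * 0.85 = 2787.15 kg
Calculate biogas volume:
  Biogas = VS * specific_yield = 2787.15 * 0.35
  Biogas = 975.50 m^3

975.50


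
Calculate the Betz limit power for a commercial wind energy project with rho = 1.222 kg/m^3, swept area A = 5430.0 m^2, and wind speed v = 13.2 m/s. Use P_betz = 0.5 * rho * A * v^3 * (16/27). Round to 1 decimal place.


The Betz coefficient Cp_max = 16/27 = 0.5926
v^3 = 13.2^3 = 2299.968
P_betz = 0.5 * rho * A * v^3 * Cp_max
P_betz = 0.5 * 1.222 * 5430.0 * 2299.968 * 0.5926
P_betz = 4521880.2 W

4521880.2


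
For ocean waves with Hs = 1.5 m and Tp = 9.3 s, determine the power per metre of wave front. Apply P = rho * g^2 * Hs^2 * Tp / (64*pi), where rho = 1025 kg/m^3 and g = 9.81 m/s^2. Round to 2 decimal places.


Apply wave power formula:
  g^2 = 9.81^2 = 96.2361
  Hs^2 = 1.5^2 = 2.25
  Numerator = rho * g^2 * Hs^2 * Tp = 1025 * 96.2361 * 2.25 * 9.3 = 2064083.9
  Denominator = 64 * pi = 201.0619
  P = 2064083.9 / 201.0619 = 10265.91 W/m

10265.91


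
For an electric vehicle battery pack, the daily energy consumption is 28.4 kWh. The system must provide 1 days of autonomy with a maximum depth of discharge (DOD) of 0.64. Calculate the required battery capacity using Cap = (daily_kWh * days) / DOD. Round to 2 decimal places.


Total energy needed = daily * days = 28.4 * 1 = 28.4 kWh
Account for depth of discharge:
  Cap = total_energy / DOD = 28.4 / 0.64
  Cap = 44.38 kWh

44.38


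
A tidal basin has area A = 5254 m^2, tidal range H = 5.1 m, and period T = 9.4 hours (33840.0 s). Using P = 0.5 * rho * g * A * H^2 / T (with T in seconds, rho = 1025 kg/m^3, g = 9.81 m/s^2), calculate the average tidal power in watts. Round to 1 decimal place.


Convert period to seconds: T = 9.4 * 3600 = 33840.0 s
H^2 = 5.1^2 = 26.01
P = 0.5 * rho * g * A * H^2 / T
P = 0.5 * 1025 * 9.81 * 5254 * 26.01 / 33840.0
P = 20303.1 W

20303.1


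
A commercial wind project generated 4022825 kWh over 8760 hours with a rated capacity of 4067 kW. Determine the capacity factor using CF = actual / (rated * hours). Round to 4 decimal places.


Capacity factor = actual output / maximum possible output
Maximum possible = rated * hours = 4067 * 8760 = 35626920 kWh
CF = 4022825 / 35626920
CF = 0.1129

0.1129


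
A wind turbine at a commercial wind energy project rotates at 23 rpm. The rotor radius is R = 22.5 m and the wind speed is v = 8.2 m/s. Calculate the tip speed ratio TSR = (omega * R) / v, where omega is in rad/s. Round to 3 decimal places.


Convert rotational speed to rad/s:
  omega = 23 * 2 * pi / 60 = 2.4086 rad/s
Compute tip speed:
  v_tip = omega * R = 2.4086 * 22.5 = 54.192 m/s
Tip speed ratio:
  TSR = v_tip / v_wind = 54.192 / 8.2 = 6.609

6.609


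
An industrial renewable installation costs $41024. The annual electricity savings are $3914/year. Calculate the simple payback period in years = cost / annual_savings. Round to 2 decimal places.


Simple payback period = initial cost / annual savings
Payback = 41024 / 3914
Payback = 10.48 years

10.48


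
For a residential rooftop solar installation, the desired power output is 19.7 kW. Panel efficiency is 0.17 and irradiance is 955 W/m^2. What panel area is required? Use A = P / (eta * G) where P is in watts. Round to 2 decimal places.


Convert target power to watts: P = 19.7 * 1000 = 19700.0 W
Compute denominator: eta * G = 0.17 * 955 = 162.35
Required area A = P / (eta * G) = 19700.0 / 162.35
A = 121.34 m^2

121.34


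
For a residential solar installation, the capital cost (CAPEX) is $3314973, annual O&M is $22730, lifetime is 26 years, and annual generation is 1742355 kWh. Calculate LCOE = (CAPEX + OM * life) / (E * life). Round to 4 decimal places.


Total cost = CAPEX + OM * lifetime = 3314973 + 22730 * 26 = 3314973 + 590980 = 3905953
Total generation = annual * lifetime = 1742355 * 26 = 45301230 kWh
LCOE = 3905953 / 45301230
LCOE = 0.0862 $/kWh

0.0862


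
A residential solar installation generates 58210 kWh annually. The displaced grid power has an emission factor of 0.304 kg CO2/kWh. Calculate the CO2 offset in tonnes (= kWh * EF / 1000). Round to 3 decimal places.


CO2 offset in kg = generation * emission_factor
CO2 offset = 58210 * 0.304 = 17695.84 kg
Convert to tonnes:
  CO2 offset = 17695.84 / 1000 = 17.696 tonnes

17.696


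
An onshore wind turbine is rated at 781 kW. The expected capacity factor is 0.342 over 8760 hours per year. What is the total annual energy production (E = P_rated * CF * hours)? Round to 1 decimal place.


Annual energy = rated_kW * capacity_factor * hours_per_year
Given: P_rated = 781 kW, CF = 0.342, hours = 8760
E = 781 * 0.342 * 8760
E = 2339813.5 kWh

2339813.5


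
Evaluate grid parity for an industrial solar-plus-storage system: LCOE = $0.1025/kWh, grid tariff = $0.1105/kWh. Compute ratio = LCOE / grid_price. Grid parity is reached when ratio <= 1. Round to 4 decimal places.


Compare LCOE to grid price:
  LCOE = $0.1025/kWh, Grid price = $0.1105/kWh
  Ratio = LCOE / grid_price = 0.1025 / 0.1105 = 0.9276
  Grid parity achieved (ratio <= 1)? yes

0.9276


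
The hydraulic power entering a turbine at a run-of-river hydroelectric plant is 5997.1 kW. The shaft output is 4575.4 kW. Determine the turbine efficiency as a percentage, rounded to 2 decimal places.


Turbine efficiency = (output power / input power) * 100
eta = (4575.4 / 5997.1) * 100
eta = 76.29%

76.29


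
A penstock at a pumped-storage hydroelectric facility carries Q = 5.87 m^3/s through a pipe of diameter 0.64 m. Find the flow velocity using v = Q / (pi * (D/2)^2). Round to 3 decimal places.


Compute pipe cross-sectional area:
  A = pi * (D/2)^2 = pi * (0.64/2)^2 = 0.3217 m^2
Calculate velocity:
  v = Q / A = 5.87 / 0.3217
  v = 18.247 m/s

18.247


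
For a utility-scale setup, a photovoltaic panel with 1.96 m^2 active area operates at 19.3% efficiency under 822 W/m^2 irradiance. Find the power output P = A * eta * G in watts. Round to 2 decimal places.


Use the solar power formula P = A * eta * G.
Given: A = 1.96 m^2, eta = 0.193, G = 822 W/m^2
P = 1.96 * 0.193 * 822
P = 310.95 W

310.95


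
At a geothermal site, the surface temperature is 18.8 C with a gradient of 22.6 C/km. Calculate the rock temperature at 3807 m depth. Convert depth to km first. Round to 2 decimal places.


Convert depth to km: 3807 / 1000 = 3.807 km
Temperature increase = gradient * depth_km = 22.6 * 3.807 = 86.04 C
Temperature at depth = T_surface + delta_T = 18.8 + 86.04
T = 104.84 C

104.84


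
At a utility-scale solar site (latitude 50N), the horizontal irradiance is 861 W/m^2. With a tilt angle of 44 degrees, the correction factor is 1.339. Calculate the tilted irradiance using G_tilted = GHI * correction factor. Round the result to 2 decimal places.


Identify the given values:
  GHI = 861 W/m^2, tilt correction factor = 1.339
Apply the formula G_tilted = GHI * factor:
  G_tilted = 861 * 1.339
  G_tilted = 1152.88 W/m^2

1152.88


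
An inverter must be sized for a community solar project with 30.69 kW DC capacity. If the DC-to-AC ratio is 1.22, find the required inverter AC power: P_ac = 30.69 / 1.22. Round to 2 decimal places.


The inverter AC capacity is determined by the DC/AC ratio.
Given: P_dc = 30.69 kW, DC/AC ratio = 1.22
P_ac = P_dc / ratio = 30.69 / 1.22
P_ac = 25.16 kW

25.16


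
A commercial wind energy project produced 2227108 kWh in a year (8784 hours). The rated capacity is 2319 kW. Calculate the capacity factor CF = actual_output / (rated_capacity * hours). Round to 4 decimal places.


Capacity factor = actual output / maximum possible output
Maximum possible = rated * hours = 2319 * 8784 = 20370096 kWh
CF = 2227108 / 20370096
CF = 0.1093

0.1093


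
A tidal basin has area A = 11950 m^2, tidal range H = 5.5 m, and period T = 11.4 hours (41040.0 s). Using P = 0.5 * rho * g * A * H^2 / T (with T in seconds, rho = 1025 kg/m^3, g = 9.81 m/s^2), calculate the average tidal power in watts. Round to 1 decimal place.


Convert period to seconds: T = 11.4 * 3600 = 41040.0 s
H^2 = 5.5^2 = 30.25
P = 0.5 * rho * g * A * H^2 / T
P = 0.5 * 1025 * 9.81 * 11950 * 30.25 / 41040.0
P = 44284.2 W

44284.2


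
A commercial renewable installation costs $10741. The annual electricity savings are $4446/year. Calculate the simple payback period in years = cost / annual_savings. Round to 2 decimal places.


Simple payback period = initial cost / annual savings
Payback = 10741 / 4446
Payback = 2.42 years

2.42


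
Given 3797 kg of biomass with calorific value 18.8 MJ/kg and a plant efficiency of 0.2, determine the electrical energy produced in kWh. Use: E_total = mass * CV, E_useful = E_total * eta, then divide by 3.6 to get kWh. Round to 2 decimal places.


Total energy = mass * CV = 3797 * 18.8 = 71383.6 MJ
Useful energy = total * eta = 71383.6 * 0.2 = 14276.72 MJ
Convert to kWh: 14276.72 / 3.6
Useful energy = 3965.76 kWh

3965.76


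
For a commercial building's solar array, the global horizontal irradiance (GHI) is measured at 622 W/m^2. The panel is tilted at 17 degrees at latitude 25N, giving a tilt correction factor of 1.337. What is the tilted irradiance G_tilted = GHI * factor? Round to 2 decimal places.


Identify the given values:
  GHI = 622 W/m^2, tilt correction factor = 1.337
Apply the formula G_tilted = GHI * factor:
  G_tilted = 622 * 1.337
  G_tilted = 831.61 W/m^2

831.61


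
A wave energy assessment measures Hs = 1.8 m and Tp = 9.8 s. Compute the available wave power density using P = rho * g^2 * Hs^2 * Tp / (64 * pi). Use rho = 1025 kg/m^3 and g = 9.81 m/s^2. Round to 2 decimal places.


Apply wave power formula:
  g^2 = 9.81^2 = 96.2361
  Hs^2 = 1.8^2 = 3.24
  Numerator = rho * g^2 * Hs^2 * Tp = 1025 * 96.2361 * 3.24 * 9.8 = 3132080.86
  Denominator = 64 * pi = 201.0619
  P = 3132080.86 / 201.0619 = 15577.69 W/m

15577.69


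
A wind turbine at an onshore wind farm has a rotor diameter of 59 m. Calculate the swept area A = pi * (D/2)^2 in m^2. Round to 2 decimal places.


Compute the rotor radius:
  r = D / 2 = 59 / 2 = 29.5 m
Calculate swept area:
  A = pi * r^2 = pi * 29.5^2
  A = 2733.97 m^2

2733.97


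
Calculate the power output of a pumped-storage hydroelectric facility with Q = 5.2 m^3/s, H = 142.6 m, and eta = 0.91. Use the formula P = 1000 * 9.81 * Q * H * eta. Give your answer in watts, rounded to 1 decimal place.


Apply the hydropower formula P = rho * g * Q * H * eta
rho * g = 1000 * 9.81 = 9810.0
P = 9810.0 * 5.2 * 142.6 * 0.91
P = 6619623.2 W

6619623.2


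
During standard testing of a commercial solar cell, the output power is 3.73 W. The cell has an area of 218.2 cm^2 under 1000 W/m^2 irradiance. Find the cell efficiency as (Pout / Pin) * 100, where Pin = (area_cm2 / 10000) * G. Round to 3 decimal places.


First compute the input power:
  Pin = area_cm2 / 10000 * G = 218.2 / 10000 * 1000 = 21.82 W
Then compute efficiency:
  Efficiency = (Pout / Pin) * 100 = (3.73 / 21.82) * 100
  Efficiency = 17.094%

17.094


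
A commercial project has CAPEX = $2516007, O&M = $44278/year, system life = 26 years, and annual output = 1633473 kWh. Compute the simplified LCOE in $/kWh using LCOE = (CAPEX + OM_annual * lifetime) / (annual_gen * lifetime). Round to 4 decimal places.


Total cost = CAPEX + OM * lifetime = 2516007 + 44278 * 26 = 2516007 + 1151228 = 3667235
Total generation = annual * lifetime = 1633473 * 26 = 42470298 kWh
LCOE = 3667235 / 42470298
LCOE = 0.0863 $/kWh

0.0863


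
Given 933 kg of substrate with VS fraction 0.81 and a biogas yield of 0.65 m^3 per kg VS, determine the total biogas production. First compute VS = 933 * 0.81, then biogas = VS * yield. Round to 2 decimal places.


Compute volatile solids:
  VS = mass * VS_fraction = 933 * 0.81 = 755.73 kg
Calculate biogas volume:
  Biogas = VS * specific_yield = 755.73 * 0.65
  Biogas = 491.22 m^3

491.22


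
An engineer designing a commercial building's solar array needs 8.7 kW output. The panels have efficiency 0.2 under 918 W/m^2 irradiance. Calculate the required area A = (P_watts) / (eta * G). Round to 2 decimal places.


Convert target power to watts: P = 8.7 * 1000 = 8700.0 W
Compute denominator: eta * G = 0.2 * 918 = 183.6
Required area A = P / (eta * G) = 8700.0 / 183.6
A = 47.39 m^2

47.39


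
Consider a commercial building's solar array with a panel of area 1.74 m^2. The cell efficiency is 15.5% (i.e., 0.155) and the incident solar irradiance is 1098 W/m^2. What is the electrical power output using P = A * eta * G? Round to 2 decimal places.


Use the solar power formula P = A * eta * G.
Given: A = 1.74 m^2, eta = 0.155, G = 1098 W/m^2
P = 1.74 * 0.155 * 1098
P = 296.13 W

296.13


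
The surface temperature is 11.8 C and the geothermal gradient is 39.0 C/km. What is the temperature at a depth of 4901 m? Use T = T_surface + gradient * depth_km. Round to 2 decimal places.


Convert depth to km: 4901 / 1000 = 4.901 km
Temperature increase = gradient * depth_km = 39.0 * 4.901 = 191.14 C
Temperature at depth = T_surface + delta_T = 11.8 + 191.14
T = 202.94 C

202.94


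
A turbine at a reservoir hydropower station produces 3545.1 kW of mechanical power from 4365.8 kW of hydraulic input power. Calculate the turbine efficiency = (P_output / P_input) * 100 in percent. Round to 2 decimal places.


Turbine efficiency = (output power / input power) * 100
eta = (3545.1 / 4365.8) * 100
eta = 81.20%

81.20


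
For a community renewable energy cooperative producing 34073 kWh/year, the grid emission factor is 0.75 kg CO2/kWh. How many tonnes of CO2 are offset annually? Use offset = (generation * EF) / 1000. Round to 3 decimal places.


CO2 offset in kg = generation * emission_factor
CO2 offset = 34073 * 0.75 = 25554.75 kg
Convert to tonnes:
  CO2 offset = 25554.75 / 1000 = 25.555 tonnes

25.555


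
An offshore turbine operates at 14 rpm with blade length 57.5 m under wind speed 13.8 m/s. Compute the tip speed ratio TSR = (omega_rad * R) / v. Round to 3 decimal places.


Convert rotational speed to rad/s:
  omega = 14 * 2 * pi / 60 = 1.4661 rad/s
Compute tip speed:
  v_tip = omega * R = 1.4661 * 57.5 = 84.299 m/s
Tip speed ratio:
  TSR = v_tip / v_wind = 84.299 / 13.8 = 6.109

6.109


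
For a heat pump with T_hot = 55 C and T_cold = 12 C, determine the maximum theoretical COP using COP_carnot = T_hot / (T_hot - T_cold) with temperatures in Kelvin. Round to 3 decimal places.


Convert to Kelvin:
  T_hot = 55 + 273.15 = 328.15 K
  T_cold = 12 + 273.15 = 285.15 K
Apply Carnot COP formula:
  COP = T_hot_K / (T_hot_K - T_cold_K) = 328.15 / 43.0
  COP = 7.631

7.631


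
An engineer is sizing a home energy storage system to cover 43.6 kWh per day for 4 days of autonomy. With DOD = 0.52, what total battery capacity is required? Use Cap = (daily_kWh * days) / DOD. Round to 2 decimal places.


Total energy needed = daily * days = 43.6 * 4 = 174.4 kWh
Account for depth of discharge:
  Cap = total_energy / DOD = 174.4 / 0.52
  Cap = 335.38 kWh

335.38


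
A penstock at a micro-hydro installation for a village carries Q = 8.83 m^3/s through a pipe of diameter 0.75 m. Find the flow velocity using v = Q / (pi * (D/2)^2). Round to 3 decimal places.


Compute pipe cross-sectional area:
  A = pi * (D/2)^2 = pi * (0.75/2)^2 = 0.4418 m^2
Calculate velocity:
  v = Q / A = 8.83 / 0.4418
  v = 19.987 m/s

19.987


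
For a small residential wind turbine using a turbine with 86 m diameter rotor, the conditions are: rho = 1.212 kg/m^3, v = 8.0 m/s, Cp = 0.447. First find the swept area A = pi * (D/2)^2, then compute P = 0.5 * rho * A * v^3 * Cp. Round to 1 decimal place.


Step 1 -- Compute swept area:
  A = pi * (D/2)^2 = pi * (86/2)^2 = 5808.8 m^2
Step 2 -- Apply wind power equation:
  P = 0.5 * rho * A * v^3 * Cp
  v^3 = 8.0^3 = 512.0
  P = 0.5 * 1.212 * 5808.8 * 512.0 * 0.447
  P = 805632.3 W

805632.3


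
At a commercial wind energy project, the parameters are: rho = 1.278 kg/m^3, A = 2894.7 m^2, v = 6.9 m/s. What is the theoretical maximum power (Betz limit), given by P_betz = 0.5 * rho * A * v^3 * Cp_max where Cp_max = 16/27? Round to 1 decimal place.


The Betz coefficient Cp_max = 16/27 = 0.5926
v^3 = 6.9^3 = 328.509
P_betz = 0.5 * rho * A * v^3 * Cp_max
P_betz = 0.5 * 1.278 * 2894.7 * 328.509 * 0.5926
P_betz = 360087.4 W

360087.4


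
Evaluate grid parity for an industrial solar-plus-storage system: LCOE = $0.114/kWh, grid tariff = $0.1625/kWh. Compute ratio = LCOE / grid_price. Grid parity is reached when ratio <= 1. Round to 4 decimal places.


Compare LCOE to grid price:
  LCOE = $0.114/kWh, Grid price = $0.1625/kWh
  Ratio = LCOE / grid_price = 0.114 / 0.1625 = 0.7015
  Grid parity achieved (ratio <= 1)? yes

0.7015


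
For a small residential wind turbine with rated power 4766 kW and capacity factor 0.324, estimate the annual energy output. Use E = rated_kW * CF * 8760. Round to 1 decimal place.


Annual energy = rated_kW * capacity_factor * hours_per_year
Given: P_rated = 4766 kW, CF = 0.324, hours = 8760
E = 4766 * 0.324 * 8760
E = 13527051.8 kWh

13527051.8


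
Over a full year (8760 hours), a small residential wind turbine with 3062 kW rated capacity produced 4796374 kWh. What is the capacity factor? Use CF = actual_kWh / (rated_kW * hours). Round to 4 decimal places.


Capacity factor = actual output / maximum possible output
Maximum possible = rated * hours = 3062 * 8760 = 26823120 kWh
CF = 4796374 / 26823120
CF = 0.1788

0.1788


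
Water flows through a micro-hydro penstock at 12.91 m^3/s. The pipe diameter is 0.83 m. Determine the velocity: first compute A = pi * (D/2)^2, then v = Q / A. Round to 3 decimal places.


Compute pipe cross-sectional area:
  A = pi * (D/2)^2 = pi * (0.83/2)^2 = 0.5411 m^2
Calculate velocity:
  v = Q / A = 12.91 / 0.5411
  v = 23.861 m/s

23.861


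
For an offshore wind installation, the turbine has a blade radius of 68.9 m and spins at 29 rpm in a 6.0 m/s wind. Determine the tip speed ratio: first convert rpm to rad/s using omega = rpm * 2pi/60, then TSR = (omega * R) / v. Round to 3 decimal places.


Convert rotational speed to rad/s:
  omega = 29 * 2 * pi / 60 = 3.0369 rad/s
Compute tip speed:
  v_tip = omega * R = 3.0369 * 68.9 = 209.241 m/s
Tip speed ratio:
  TSR = v_tip / v_wind = 209.241 / 6.0 = 34.873

34.873


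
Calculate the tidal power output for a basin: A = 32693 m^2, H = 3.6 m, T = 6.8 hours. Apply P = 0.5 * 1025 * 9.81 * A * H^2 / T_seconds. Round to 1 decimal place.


Convert period to seconds: T = 6.8 * 3600 = 24480.0 s
H^2 = 3.6^2 = 12.96
P = 0.5 * rho * g * A * H^2 / T
P = 0.5 * 1025 * 9.81 * 32693 * 12.96 / 24480.0
P = 87018.4 W

87018.4


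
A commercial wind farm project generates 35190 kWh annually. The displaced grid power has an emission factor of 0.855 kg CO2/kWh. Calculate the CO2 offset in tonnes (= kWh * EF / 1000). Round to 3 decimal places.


CO2 offset in kg = generation * emission_factor
CO2 offset = 35190 * 0.855 = 30087.45 kg
Convert to tonnes:
  CO2 offset = 30087.45 / 1000 = 30.087 tonnes

30.087


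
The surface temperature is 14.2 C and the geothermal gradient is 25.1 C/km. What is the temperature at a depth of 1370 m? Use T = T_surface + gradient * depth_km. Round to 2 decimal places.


Convert depth to km: 1370 / 1000 = 1.37 km
Temperature increase = gradient * depth_km = 25.1 * 1.37 = 34.39 C
Temperature at depth = T_surface + delta_T = 14.2 + 34.39
T = 48.59 C

48.59


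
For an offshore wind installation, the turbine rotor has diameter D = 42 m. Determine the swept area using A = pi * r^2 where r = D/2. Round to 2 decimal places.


Compute the rotor radius:
  r = D / 2 = 42 / 2 = 21.0 m
Calculate swept area:
  A = pi * r^2 = pi * 21.0^2
  A = 1385.44 m^2

1385.44


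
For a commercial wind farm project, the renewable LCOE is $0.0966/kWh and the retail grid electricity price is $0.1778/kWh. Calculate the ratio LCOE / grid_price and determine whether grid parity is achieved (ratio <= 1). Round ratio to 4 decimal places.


Compare LCOE to grid price:
  LCOE = $0.0966/kWh, Grid price = $0.1778/kWh
  Ratio = LCOE / grid_price = 0.0966 / 0.1778 = 0.5433
  Grid parity achieved (ratio <= 1)? yes

0.5433


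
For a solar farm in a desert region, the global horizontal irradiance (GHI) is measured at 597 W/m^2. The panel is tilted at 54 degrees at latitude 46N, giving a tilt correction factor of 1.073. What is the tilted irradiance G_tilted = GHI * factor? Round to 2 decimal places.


Identify the given values:
  GHI = 597 W/m^2, tilt correction factor = 1.073
Apply the formula G_tilted = GHI * factor:
  G_tilted = 597 * 1.073
  G_tilted = 640.58 W/m^2

640.58


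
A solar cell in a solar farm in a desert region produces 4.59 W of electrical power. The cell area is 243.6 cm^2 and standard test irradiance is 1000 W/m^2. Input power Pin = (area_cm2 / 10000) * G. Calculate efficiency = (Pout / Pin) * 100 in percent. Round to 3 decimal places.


First compute the input power:
  Pin = area_cm2 / 10000 * G = 243.6 / 10000 * 1000 = 24.36 W
Then compute efficiency:
  Efficiency = (Pout / Pin) * 100 = (4.59 / 24.36) * 100
  Efficiency = 18.842%

18.842


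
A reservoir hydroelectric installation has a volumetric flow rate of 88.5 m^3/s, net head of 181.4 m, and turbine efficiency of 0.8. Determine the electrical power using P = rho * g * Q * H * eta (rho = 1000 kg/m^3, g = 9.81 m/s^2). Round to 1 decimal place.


Apply the hydropower formula P = rho * g * Q * H * eta
rho * g = 1000 * 9.81 = 9810.0
P = 9810.0 * 88.5 * 181.4 * 0.8
P = 125991007.2 W

125991007.2


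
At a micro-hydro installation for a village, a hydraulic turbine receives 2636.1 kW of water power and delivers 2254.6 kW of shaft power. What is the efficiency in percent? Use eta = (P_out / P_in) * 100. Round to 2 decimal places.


Turbine efficiency = (output power / input power) * 100
eta = (2254.6 / 2636.1) * 100
eta = 85.53%

85.53


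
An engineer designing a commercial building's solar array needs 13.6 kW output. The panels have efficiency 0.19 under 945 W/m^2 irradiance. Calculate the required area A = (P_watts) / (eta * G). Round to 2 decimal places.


Convert target power to watts: P = 13.6 * 1000 = 13600.0 W
Compute denominator: eta * G = 0.19 * 945 = 179.55
Required area A = P / (eta * G) = 13600.0 / 179.55
A = 75.74 m^2

75.74


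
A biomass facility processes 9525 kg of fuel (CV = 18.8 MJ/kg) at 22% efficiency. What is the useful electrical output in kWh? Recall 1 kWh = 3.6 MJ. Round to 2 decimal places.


Total energy = mass * CV = 9525 * 18.8 = 179070.0 MJ
Useful energy = total * eta = 179070.0 * 0.22 = 39395.4 MJ
Convert to kWh: 39395.4 / 3.6
Useful energy = 10943.17 kWh

10943.17


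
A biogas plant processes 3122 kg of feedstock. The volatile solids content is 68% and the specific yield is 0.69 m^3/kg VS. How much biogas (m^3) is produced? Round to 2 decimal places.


Compute volatile solids:
  VS = mass * VS_fraction = 3122 * 0.68 = 2122.96 kg
Calculate biogas volume:
  Biogas = VS * specific_yield = 2122.96 * 0.69
  Biogas = 1464.84 m^3

1464.84


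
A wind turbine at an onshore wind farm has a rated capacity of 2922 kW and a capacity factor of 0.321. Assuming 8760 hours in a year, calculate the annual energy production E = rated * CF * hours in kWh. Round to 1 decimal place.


Annual energy = rated_kW * capacity_factor * hours_per_year
Given: P_rated = 2922 kW, CF = 0.321, hours = 8760
E = 2922 * 0.321 * 8760
E = 8216547.1 kWh

8216547.1


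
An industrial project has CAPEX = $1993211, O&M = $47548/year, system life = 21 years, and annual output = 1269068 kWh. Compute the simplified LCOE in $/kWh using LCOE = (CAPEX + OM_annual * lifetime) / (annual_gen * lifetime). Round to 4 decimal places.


Total cost = CAPEX + OM * lifetime = 1993211 + 47548 * 21 = 1993211 + 998508 = 2991719
Total generation = annual * lifetime = 1269068 * 21 = 26650428 kWh
LCOE = 2991719 / 26650428
LCOE = 0.1123 $/kWh

0.1123
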